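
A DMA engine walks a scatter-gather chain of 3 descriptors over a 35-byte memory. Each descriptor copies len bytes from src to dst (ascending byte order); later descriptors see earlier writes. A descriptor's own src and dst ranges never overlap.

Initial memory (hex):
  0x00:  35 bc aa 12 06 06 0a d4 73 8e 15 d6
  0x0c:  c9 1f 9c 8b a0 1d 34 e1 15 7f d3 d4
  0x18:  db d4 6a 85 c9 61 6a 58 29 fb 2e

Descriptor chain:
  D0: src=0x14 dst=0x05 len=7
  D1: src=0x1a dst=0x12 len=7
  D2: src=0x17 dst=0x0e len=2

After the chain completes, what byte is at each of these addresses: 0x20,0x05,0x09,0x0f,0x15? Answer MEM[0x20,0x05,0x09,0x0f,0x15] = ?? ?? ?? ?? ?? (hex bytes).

#0 dst[0x05+7] := {0x15,0x7f,0xd3,0xd4,0xdb,0xd4,0x6a}
#1 dst[0x12+7] := {0x6a,0x85,0xc9,0x61,0x6a,0x58,0x29}
#2 dst[0x0e+2] := {0x58,0x29}
query mem[0x20]=0x29, mem[0x05]=0x15, mem[0x09]=0xdb, mem[0x0f]=0x29, mem[0x15]=0x61

MEM[0x20,0x05,0x09,0x0f,0x15] = 29 15 db 29 61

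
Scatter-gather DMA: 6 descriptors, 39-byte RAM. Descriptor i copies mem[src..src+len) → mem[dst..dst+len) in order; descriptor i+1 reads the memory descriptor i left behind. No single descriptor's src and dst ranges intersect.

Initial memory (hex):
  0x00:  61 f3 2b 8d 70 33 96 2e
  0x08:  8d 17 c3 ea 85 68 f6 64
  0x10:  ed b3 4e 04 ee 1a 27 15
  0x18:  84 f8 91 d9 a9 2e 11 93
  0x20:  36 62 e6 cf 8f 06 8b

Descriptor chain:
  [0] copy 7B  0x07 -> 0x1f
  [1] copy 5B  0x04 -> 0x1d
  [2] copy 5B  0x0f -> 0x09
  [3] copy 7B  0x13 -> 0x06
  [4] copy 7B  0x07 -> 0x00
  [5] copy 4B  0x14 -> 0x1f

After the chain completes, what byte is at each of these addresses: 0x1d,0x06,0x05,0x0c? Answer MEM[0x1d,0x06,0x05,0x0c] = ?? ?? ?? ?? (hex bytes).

[0] 0x07->0x1f len=7 : 2e 8d 17 c3 ea 85 68
[1] 0x04->0x1d len=5 : 70 33 96 2e 8d
[2] 0x0f->0x09 len=5 : 64 ed b3 4e 04
[3] 0x13->0x06 len=7 : 04 ee 1a 27 15 84 f8
[4] 0x07->0x00 len=7 : ee 1a 27 15 84 f8 04
[5] 0x14->0x1f len=4 : ee 1a 27 15
query mem[0x1d]=0x70, mem[0x06]=0x04, mem[0x05]=0xf8, mem[0x0c]=0xf8

MEM[0x1d,0x06,0x05,0x0c] = 70 04 f8 f8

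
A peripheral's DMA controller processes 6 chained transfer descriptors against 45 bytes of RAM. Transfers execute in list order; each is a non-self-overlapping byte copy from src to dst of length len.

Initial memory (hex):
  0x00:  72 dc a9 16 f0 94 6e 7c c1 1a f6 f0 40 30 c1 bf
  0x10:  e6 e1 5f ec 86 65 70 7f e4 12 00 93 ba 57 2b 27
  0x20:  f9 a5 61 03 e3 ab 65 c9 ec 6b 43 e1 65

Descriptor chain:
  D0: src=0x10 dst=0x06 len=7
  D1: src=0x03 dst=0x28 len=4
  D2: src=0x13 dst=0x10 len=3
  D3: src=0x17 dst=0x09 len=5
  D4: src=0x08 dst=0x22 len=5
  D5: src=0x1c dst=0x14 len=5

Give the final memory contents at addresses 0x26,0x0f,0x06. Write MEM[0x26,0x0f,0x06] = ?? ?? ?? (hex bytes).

MEM[0x26,0x0f,0x06] = 00 bf e6

[0] 0x10->0x06 len=7 : e6 e1 5f ec 86 65 70
[1] 0x03->0x28 len=4 : 16 f0 94 e6
[2] 0x13->0x10 len=3 : ec 86 65
[3] 0x17->0x09 len=5 : 7f e4 12 00 93
[4] 0x08->0x22 len=5 : 5f 7f e4 12 00
[5] 0x1c->0x14 len=5 : ba 57 2b 27 f9
query mem[0x26]=0x00, mem[0x0f]=0xbf, mem[0x06]=0xe6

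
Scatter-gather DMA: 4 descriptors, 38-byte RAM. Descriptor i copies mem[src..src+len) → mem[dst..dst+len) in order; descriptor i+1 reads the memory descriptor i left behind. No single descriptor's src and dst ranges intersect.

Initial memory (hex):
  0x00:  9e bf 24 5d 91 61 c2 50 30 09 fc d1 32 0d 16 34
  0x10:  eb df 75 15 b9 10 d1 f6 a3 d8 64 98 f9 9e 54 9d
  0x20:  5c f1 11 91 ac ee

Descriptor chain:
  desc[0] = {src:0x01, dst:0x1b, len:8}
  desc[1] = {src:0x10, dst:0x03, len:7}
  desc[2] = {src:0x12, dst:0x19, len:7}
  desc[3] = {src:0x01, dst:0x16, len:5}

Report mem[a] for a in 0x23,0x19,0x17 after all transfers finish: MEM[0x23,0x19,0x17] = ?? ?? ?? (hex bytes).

  after D0: wrote 8B at 0x1b = bf245d9161c25030
  after D1: wrote 7B at 0x03 = ebdf7515b910d1
  after D2: wrote 7B at 0x19 = 7515b910d1f6a3
  after D3: wrote 5B at 0x16 = bf24ebdf75
query mem[0x23]=0x91, mem[0x19]=0xdf, mem[0x17]=0x24

MEM[0x23,0x19,0x17] = 91 df 24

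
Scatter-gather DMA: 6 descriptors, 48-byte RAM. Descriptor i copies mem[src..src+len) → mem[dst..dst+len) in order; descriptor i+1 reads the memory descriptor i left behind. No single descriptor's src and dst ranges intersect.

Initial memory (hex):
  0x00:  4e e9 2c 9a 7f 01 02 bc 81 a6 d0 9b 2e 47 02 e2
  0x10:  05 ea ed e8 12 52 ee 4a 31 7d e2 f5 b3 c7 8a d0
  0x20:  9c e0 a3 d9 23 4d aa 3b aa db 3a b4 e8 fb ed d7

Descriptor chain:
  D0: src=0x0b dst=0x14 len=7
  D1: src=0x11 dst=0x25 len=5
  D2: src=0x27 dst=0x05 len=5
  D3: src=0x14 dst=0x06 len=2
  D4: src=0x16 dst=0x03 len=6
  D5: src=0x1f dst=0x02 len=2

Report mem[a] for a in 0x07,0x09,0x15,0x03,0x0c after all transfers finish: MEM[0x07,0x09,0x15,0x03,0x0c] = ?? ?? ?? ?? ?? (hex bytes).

MEM[0x07,0x09,0x15,0x03,0x0c] = ea b4 2e 9c 2e

D0: mem[0x14..0x1a] <- [9b 2e 47 02 e2 05 ea]
D1: mem[0x25..0x29] <- [ea ed e8 9b 2e]
D2: mem[0x05..0x09] <- [e8 9b 2e 3a b4]
D3: mem[0x06..0x07] <- [9b 2e]
D4: mem[0x03..0x08] <- [47 02 e2 05 ea f5]
D5: mem[0x02..0x03] <- [d0 9c]
query mem[0x07]=0xea, mem[0x09]=0xb4, mem[0x15]=0x2e, mem[0x03]=0x9c, mem[0x0c]=0x2e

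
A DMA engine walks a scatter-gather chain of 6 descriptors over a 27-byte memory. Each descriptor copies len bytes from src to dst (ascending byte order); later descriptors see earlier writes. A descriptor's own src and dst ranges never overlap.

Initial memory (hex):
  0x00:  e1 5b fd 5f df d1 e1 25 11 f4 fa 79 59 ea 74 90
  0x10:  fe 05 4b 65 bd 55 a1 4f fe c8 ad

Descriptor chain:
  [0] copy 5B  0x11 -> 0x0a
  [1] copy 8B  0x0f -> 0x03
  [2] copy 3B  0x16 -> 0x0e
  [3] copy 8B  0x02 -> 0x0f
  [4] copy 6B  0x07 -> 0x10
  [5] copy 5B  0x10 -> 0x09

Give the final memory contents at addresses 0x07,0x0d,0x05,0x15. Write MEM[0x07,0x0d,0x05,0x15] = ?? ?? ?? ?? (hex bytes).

[0] 0x11->0x0a len=5 : 05 4b 65 bd 55
[1] 0x0f->0x03 len=8 : 90 fe 05 4b 65 bd 55 a1
[2] 0x16->0x0e len=3 : a1 4f fe
[3] 0x02->0x0f len=8 : fd 90 fe 05 4b 65 bd 55
[4] 0x07->0x10 len=6 : 65 bd 55 a1 4b 65
[5] 0x10->0x09 len=5 : 65 bd 55 a1 4b
query mem[0x07]=0x65, mem[0x0d]=0x4b, mem[0x05]=0x05, mem[0x15]=0x65

MEM[0x07,0x0d,0x05,0x15] = 65 4b 05 65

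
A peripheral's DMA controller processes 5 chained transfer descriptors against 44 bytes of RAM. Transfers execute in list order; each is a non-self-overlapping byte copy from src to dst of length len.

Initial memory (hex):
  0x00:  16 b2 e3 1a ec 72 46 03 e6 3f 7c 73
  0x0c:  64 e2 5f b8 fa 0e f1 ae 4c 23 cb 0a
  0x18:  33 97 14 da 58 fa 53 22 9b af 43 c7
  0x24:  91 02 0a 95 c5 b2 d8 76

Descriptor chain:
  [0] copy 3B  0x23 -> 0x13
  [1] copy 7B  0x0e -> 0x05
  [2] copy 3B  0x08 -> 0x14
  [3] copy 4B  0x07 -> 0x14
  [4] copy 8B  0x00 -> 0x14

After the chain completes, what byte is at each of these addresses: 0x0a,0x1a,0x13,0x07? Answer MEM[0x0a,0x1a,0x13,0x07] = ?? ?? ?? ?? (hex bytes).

[0] 0x23->0x13 len=3 : c7 91 02
[1] 0x0e->0x05 len=7 : 5f b8 fa 0e f1 c7 91
[2] 0x08->0x14 len=3 : 0e f1 c7
[3] 0x07->0x14 len=4 : fa 0e f1 c7
[4] 0x00->0x14 len=8 : 16 b2 e3 1a ec 5f b8 fa
query mem[0x0a]=0xc7, mem[0x1a]=0xb8, mem[0x13]=0xc7, mem[0x07]=0xfa

MEM[0x0a,0x1a,0x13,0x07] = c7 b8 c7 fa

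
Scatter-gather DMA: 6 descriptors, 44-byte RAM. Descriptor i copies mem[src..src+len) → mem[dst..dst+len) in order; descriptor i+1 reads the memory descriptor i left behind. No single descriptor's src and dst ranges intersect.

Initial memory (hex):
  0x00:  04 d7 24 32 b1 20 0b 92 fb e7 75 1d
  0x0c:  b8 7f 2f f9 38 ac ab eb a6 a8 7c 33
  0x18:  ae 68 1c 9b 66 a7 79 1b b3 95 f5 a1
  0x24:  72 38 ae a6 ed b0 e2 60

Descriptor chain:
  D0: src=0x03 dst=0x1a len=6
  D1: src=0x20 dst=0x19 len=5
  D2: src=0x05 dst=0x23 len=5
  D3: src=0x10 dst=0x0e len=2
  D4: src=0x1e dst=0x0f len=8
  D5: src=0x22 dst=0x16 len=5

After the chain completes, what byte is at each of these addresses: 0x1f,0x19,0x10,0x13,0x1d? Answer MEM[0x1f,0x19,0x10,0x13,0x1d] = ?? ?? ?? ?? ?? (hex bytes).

D0: mem[0x1a..0x1f] <- [32 b1 20 0b 92 fb]
D1: mem[0x19..0x1d] <- [b3 95 f5 a1 72]
D2: mem[0x23..0x27] <- [20 0b 92 fb e7]
D3: mem[0x0e..0x0f] <- [38 ac]
D4: mem[0x0f..0x16] <- [92 fb b3 95 f5 20 0b 92]
D5: mem[0x16..0x1a] <- [f5 20 0b 92 fb]
query mem[0x1f]=0xfb, mem[0x19]=0x92, mem[0x10]=0xfb, mem[0x13]=0xf5, mem[0x1d]=0x72

MEM[0x1f,0x19,0x10,0x13,0x1d] = fb 92 fb f5 72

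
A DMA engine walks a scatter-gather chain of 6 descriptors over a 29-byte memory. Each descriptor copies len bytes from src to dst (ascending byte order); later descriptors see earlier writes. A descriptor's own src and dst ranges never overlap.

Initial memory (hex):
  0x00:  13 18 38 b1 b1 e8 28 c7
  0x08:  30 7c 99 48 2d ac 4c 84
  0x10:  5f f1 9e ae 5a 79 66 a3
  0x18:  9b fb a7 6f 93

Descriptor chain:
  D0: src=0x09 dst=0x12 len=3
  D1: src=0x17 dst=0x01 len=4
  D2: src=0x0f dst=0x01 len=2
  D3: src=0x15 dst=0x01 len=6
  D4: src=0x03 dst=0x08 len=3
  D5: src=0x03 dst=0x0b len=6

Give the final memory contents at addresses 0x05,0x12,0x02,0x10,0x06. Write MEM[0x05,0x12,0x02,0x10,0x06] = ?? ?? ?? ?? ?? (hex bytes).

[0] 0x09->0x12 len=3 : 7c 99 48
[1] 0x17->0x01 len=4 : a3 9b fb a7
[2] 0x0f->0x01 len=2 : 84 5f
[3] 0x15->0x01 len=6 : 79 66 a3 9b fb a7
[4] 0x03->0x08 len=3 : a3 9b fb
[5] 0x03->0x0b len=6 : a3 9b fb a7 c7 a3
query mem[0x05]=0xfb, mem[0x12]=0x7c, mem[0x02]=0x66, mem[0x10]=0xa3, mem[0x06]=0xa7

MEM[0x05,0x12,0x02,0x10,0x06] = fb 7c 66 a3 a7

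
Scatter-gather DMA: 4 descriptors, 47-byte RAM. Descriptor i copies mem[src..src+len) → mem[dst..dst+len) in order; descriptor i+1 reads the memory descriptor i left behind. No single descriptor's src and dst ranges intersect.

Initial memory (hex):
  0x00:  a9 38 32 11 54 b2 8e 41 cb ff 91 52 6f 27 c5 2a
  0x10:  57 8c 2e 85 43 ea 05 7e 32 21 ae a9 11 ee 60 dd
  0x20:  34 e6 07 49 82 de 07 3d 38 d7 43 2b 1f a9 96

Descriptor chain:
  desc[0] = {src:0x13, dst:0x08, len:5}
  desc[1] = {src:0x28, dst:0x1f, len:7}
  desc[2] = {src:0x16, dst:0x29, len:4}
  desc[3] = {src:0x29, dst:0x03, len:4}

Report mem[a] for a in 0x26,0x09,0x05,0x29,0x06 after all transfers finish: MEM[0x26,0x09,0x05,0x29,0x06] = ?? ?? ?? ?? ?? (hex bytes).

MEM[0x26,0x09,0x05,0x29,0x06] = 07 43 32 05 21

[0] 0x13->0x08 len=5 : 85 43 ea 05 7e
[1] 0x28->0x1f len=7 : 38 d7 43 2b 1f a9 96
[2] 0x16->0x29 len=4 : 05 7e 32 21
[3] 0x29->0x03 len=4 : 05 7e 32 21
query mem[0x26]=0x07, mem[0x09]=0x43, mem[0x05]=0x32, mem[0x29]=0x05, mem[0x06]=0x21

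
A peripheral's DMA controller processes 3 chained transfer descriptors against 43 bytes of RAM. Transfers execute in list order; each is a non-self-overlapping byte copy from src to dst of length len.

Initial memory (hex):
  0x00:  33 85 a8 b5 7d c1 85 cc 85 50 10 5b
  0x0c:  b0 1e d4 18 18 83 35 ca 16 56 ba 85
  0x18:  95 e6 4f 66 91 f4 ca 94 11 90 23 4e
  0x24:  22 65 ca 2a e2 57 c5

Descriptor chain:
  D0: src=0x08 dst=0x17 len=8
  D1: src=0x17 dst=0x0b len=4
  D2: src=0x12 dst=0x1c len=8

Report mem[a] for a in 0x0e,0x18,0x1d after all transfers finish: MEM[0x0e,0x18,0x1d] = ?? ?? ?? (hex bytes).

MEM[0x0e,0x18,0x1d] = 5b 50 ca

  after D0: wrote 8B at 0x17 = 8550105bb01ed418
  after D1: wrote 4B at 0x0b = 8550105b
  after D2: wrote 8B at 0x1c = 35ca1656ba855010
query mem[0x0e]=0x5b, mem[0x18]=0x50, mem[0x1d]=0xca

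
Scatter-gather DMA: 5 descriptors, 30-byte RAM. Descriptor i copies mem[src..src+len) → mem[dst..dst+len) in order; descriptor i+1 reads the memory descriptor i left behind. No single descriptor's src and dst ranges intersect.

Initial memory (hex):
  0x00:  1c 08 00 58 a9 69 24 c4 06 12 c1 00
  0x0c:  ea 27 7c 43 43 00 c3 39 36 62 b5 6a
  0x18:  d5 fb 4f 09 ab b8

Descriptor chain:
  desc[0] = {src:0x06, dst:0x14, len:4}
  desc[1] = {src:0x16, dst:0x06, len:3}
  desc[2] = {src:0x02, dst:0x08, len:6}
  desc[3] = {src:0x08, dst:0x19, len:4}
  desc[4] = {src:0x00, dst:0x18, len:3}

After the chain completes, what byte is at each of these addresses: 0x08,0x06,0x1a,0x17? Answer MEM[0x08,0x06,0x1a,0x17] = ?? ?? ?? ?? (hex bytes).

[0] 0x06->0x14 len=4 : 24 c4 06 12
[1] 0x16->0x06 len=3 : 06 12 d5
[2] 0x02->0x08 len=6 : 00 58 a9 69 06 12
[3] 0x08->0x19 len=4 : 00 58 a9 69
[4] 0x00->0x18 len=3 : 1c 08 00
query mem[0x08]=0x00, mem[0x06]=0x06, mem[0x1a]=0x00, mem[0x17]=0x12

MEM[0x08,0x06,0x1a,0x17] = 00 06 00 12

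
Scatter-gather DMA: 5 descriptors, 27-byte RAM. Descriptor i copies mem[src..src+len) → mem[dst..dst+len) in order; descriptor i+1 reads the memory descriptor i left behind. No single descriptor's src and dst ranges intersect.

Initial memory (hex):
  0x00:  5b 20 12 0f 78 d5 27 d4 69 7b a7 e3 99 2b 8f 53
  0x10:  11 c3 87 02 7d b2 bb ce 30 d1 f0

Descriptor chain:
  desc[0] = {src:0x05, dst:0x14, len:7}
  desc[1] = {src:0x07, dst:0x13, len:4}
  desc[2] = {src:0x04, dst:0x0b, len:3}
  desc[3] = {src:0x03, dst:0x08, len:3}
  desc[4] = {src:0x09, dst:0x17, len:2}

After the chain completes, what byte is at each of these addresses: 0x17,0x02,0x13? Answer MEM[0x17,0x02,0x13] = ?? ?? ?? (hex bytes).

MEM[0x17,0x02,0x13] = 78 12 d4

#0 dst[0x14+7] := {0xd5,0x27,0xd4,0x69,0x7b,0xa7,0xe3}
#1 dst[0x13+4] := {0xd4,0x69,0x7b,0xa7}
#2 dst[0x0b+3] := {0x78,0xd5,0x27}
#3 dst[0x08+3] := {0x0f,0x78,0xd5}
#4 dst[0x17+2] := {0x78,0xd5}
query mem[0x17]=0x78, mem[0x02]=0x12, mem[0x13]=0xd4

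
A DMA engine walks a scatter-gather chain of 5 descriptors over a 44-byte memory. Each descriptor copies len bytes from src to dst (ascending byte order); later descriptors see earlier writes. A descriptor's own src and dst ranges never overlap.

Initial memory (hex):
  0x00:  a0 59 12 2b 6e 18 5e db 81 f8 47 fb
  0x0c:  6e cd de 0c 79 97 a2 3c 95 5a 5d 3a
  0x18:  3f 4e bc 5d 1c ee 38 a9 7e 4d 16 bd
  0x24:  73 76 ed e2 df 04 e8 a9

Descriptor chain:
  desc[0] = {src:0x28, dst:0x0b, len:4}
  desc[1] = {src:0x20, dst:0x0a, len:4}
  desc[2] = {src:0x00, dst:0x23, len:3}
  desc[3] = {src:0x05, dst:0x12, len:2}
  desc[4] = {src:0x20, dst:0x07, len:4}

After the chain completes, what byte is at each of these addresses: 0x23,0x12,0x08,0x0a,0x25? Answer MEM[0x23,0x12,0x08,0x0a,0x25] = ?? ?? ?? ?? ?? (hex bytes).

MEM[0x23,0x12,0x08,0x0a,0x25] = a0 18 4d a0 12

[0] 0x28->0x0b len=4 : df 04 e8 a9
[1] 0x20->0x0a len=4 : 7e 4d 16 bd
[2] 0x00->0x23 len=3 : a0 59 12
[3] 0x05->0x12 len=2 : 18 5e
[4] 0x20->0x07 len=4 : 7e 4d 16 a0
query mem[0x23]=0xa0, mem[0x12]=0x18, mem[0x08]=0x4d, mem[0x0a]=0xa0, mem[0x25]=0x12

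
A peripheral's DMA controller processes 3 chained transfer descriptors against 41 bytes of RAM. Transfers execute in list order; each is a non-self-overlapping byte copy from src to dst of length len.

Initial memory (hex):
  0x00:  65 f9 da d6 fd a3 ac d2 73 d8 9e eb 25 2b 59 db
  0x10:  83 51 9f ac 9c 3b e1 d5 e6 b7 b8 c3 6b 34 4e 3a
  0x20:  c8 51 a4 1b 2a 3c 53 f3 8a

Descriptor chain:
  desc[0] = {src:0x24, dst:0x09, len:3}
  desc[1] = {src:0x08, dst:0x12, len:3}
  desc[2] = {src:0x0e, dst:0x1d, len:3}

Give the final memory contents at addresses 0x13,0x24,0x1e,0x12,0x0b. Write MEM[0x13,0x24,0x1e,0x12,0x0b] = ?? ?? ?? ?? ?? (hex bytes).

MEM[0x13,0x24,0x1e,0x12,0x0b] = 2a 2a db 73 53

[0] 0x24->0x09 len=3 : 2a 3c 53
[1] 0x08->0x12 len=3 : 73 2a 3c
[2] 0x0e->0x1d len=3 : 59 db 83
query mem[0x13]=0x2a, mem[0x24]=0x2a, mem[0x1e]=0xdb, mem[0x12]=0x73, mem[0x0b]=0x53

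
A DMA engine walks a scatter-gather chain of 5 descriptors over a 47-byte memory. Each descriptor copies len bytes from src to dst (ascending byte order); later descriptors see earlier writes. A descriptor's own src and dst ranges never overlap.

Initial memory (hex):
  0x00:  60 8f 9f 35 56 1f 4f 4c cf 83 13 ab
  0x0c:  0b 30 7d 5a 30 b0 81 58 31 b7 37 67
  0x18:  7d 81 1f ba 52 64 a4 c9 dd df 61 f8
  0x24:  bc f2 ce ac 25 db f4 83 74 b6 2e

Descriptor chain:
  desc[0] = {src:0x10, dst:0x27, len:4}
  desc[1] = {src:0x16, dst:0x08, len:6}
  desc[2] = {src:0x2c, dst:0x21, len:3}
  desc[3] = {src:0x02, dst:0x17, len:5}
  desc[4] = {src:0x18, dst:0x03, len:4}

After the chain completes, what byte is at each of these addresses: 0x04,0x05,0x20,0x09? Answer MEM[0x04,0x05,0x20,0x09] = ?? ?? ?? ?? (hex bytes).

MEM[0x04,0x05,0x20,0x09] = 56 1f dd 67

  after D0: wrote 4B at 0x27 = 30b08158
  after D1: wrote 6B at 0x08 = 37677d811fba
  after D2: wrote 3B at 0x21 = 74b62e
  after D3: wrote 5B at 0x17 = 9f35561f4f
  after D4: wrote 4B at 0x03 = 35561f4f
query mem[0x04]=0x56, mem[0x05]=0x1f, mem[0x20]=0xdd, mem[0x09]=0x67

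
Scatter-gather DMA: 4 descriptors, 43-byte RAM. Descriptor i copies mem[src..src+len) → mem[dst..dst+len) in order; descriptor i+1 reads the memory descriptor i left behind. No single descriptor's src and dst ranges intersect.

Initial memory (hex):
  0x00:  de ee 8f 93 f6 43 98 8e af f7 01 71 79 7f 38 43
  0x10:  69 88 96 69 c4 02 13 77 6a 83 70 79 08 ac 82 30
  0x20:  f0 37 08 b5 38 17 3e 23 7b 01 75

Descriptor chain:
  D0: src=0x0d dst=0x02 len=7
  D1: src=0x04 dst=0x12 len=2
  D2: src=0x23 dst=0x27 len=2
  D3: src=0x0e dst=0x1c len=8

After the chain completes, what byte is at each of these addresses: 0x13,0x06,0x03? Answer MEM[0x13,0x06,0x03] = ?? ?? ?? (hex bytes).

[0] 0x0d->0x02 len=7 : 7f 38 43 69 88 96 69
[1] 0x04->0x12 len=2 : 43 69
[2] 0x23->0x27 len=2 : b5 38
[3] 0x0e->0x1c len=8 : 38 43 69 88 43 69 c4 02
query mem[0x13]=0x69, mem[0x06]=0x88, mem[0x03]=0x38

MEM[0x13,0x06,0x03] = 69 88 38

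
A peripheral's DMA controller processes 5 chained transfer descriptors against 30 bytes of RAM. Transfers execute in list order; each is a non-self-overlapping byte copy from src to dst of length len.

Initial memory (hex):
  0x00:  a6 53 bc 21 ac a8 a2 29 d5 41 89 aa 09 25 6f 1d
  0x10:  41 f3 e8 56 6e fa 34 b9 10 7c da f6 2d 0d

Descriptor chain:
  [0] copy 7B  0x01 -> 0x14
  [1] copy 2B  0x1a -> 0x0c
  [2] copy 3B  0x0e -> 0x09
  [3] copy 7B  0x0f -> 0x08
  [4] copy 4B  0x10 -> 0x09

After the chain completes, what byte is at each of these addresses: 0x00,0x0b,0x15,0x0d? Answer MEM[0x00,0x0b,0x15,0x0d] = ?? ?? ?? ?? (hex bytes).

MEM[0x00,0x0b,0x15,0x0d] = a6 e8 bc 53

#0 dst[0x14+7] := {0x53,0xbc,0x21,0xac,0xa8,0xa2,0x29}
#1 dst[0x0c+2] := {0x29,0xf6}
#2 dst[0x09+3] := {0x6f,0x1d,0x41}
#3 dst[0x08+7] := {0x1d,0x41,0xf3,0xe8,0x56,0x53,0xbc}
#4 dst[0x09+4] := {0x41,0xf3,0xe8,0x56}
query mem[0x00]=0xa6, mem[0x0b]=0xe8, mem[0x15]=0xbc, mem[0x0d]=0x53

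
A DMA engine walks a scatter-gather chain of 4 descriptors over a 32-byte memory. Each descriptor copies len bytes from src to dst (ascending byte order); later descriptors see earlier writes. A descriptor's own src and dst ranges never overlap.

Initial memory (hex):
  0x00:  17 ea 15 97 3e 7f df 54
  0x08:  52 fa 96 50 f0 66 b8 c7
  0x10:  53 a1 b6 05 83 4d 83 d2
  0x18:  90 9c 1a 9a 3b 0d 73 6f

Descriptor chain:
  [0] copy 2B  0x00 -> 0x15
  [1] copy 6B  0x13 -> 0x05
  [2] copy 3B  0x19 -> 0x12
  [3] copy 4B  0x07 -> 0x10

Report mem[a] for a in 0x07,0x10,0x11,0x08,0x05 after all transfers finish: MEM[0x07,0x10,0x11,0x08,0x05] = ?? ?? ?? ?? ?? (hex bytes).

MEM[0x07,0x10,0x11,0x08,0x05] = 17 17 ea ea 05

#0 dst[0x15+2] := {0x17,0xea}
#1 dst[0x05+6] := {0x05,0x83,0x17,0xea,0xd2,0x90}
#2 dst[0x12+3] := {0x9c,0x1a,0x9a}
#3 dst[0x10+4] := {0x17,0xea,0xd2,0x90}
query mem[0x07]=0x17, mem[0x10]=0x17, mem[0x11]=0xea, mem[0x08]=0xea, mem[0x05]=0x05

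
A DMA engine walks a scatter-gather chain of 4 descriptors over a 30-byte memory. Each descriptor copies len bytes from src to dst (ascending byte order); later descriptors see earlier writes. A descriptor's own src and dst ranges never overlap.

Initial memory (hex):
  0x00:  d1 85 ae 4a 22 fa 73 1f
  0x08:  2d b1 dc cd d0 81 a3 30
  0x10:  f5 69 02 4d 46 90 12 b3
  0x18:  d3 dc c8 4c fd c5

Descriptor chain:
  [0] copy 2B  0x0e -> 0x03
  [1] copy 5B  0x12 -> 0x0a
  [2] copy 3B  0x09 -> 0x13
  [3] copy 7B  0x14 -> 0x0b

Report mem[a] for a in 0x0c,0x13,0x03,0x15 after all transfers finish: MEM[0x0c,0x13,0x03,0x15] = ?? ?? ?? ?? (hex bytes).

MEM[0x0c,0x13,0x03,0x15] = 4d b1 a3 4d

#0 dst[0x03+2] := {0xa3,0x30}
#1 dst[0x0a+5] := {0x02,0x4d,0x46,0x90,0x12}
#2 dst[0x13+3] := {0xb1,0x02,0x4d}
#3 dst[0x0b+7] := {0x02,0x4d,0x12,0xb3,0xd3,0xdc,0xc8}
query mem[0x0c]=0x4d, mem[0x13]=0xb1, mem[0x03]=0xa3, mem[0x15]=0x4d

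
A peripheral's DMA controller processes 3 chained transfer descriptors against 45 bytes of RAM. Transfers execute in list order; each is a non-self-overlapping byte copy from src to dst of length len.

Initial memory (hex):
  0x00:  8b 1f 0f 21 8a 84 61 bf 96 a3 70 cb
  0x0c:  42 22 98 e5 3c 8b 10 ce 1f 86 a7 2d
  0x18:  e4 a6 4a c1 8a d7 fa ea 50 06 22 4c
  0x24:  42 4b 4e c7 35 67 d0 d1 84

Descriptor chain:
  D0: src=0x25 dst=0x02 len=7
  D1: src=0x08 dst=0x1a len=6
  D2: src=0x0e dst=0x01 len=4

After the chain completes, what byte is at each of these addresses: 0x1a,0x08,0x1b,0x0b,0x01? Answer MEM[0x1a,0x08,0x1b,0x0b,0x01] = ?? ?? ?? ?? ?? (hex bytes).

MEM[0x1a,0x08,0x1b,0x0b,0x01] = d1 d1 a3 cb 98

  after D0: wrote 7B at 0x02 = 4b4ec73567d0d1
  after D1: wrote 6B at 0x1a = d1a370cb4222
  after D2: wrote 4B at 0x01 = 98e53c8b
query mem[0x1a]=0xd1, mem[0x08]=0xd1, mem[0x1b]=0xa3, mem[0x0b]=0xcb, mem[0x01]=0x98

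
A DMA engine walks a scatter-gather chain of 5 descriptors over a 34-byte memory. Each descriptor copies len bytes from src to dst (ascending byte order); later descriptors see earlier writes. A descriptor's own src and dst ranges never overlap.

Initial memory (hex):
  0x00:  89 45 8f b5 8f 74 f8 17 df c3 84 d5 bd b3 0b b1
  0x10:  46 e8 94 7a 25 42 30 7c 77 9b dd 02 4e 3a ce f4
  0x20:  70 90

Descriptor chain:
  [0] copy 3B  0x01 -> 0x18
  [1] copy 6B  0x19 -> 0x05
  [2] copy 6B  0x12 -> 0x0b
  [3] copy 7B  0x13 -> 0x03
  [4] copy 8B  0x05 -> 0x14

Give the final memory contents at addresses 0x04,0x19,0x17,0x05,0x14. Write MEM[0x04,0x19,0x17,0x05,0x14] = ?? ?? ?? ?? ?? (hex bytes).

#0 dst[0x18+3] := {0x45,0x8f,0xb5}
#1 dst[0x05+6] := {0x8f,0xb5,0x02,0x4e,0x3a,0xce}
#2 dst[0x0b+6] := {0x94,0x7a,0x25,0x42,0x30,0x7c}
#3 dst[0x03+7] := {0x7a,0x25,0x42,0x30,0x7c,0x45,0x8f}
#4 dst[0x14+8] := {0x42,0x30,0x7c,0x45,0x8f,0xce,0x94,0x7a}
query mem[0x04]=0x25, mem[0x19]=0xce, mem[0x17]=0x45, mem[0x05]=0x42, mem[0x14]=0x42

MEM[0x04,0x19,0x17,0x05,0x14] = 25 ce 45 42 42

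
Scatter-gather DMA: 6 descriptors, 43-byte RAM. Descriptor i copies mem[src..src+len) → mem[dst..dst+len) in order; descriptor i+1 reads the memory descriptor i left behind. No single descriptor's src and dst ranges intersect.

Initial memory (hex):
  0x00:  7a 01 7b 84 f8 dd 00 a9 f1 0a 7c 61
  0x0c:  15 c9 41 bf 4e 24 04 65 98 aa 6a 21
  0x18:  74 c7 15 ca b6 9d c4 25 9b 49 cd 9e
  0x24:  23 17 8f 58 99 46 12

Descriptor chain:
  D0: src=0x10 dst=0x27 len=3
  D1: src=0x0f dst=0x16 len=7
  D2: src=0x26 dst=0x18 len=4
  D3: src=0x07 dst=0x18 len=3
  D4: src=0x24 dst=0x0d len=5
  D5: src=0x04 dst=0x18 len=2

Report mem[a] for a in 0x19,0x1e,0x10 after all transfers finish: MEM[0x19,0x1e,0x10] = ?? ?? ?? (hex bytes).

D0: mem[0x27..0x29] <- [4e 24 04]
D1: mem[0x16..0x1c] <- [bf 4e 24 04 65 98 aa]
D2: mem[0x18..0x1b] <- [8f 4e 24 04]
D3: mem[0x18..0x1a] <- [a9 f1 0a]
D4: mem[0x0d..0x11] <- [23 17 8f 4e 24]
D5: mem[0x18..0x19] <- [f8 dd]
query mem[0x19]=0xdd, mem[0x1e]=0xc4, mem[0x10]=0x4e

MEM[0x19,0x1e,0x10] = dd c4 4e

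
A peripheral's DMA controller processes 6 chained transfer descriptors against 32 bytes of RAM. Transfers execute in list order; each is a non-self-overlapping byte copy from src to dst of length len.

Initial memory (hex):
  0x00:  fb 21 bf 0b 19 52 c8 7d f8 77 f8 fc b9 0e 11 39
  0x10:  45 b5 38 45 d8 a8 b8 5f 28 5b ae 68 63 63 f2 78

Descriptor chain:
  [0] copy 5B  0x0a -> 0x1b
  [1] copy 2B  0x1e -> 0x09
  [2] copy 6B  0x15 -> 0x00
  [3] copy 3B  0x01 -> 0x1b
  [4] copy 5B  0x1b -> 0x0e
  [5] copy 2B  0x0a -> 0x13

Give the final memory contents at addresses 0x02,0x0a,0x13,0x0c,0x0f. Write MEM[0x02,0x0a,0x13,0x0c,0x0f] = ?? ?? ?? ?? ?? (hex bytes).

[0] 0x0a->0x1b len=5 : f8 fc b9 0e 11
[1] 0x1e->0x09 len=2 : 0e 11
[2] 0x15->0x00 len=6 : a8 b8 5f 28 5b ae
[3] 0x01->0x1b len=3 : b8 5f 28
[4] 0x1b->0x0e len=5 : b8 5f 28 0e 11
[5] 0x0a->0x13 len=2 : 11 fc
query mem[0x02]=0x5f, mem[0x0a]=0x11, mem[0x13]=0x11, mem[0x0c]=0xb9, mem[0x0f]=0x5f

MEM[0x02,0x0a,0x13,0x0c,0x0f] = 5f 11 11 b9 5f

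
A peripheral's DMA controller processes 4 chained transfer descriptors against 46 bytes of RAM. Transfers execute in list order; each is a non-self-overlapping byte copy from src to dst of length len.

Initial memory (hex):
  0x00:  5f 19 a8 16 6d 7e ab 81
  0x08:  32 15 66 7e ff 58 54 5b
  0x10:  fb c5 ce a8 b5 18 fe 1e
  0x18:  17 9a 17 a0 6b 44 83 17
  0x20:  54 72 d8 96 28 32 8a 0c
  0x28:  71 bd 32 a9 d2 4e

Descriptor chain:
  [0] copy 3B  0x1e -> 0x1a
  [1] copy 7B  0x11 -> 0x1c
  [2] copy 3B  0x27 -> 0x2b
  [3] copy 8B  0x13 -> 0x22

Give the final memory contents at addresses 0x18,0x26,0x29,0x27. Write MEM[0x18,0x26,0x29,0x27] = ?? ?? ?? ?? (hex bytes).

D0: mem[0x1a..0x1c] <- [83 17 54]
D1: mem[0x1c..0x22] <- [c5 ce a8 b5 18 fe 1e]
D2: mem[0x2b..0x2d] <- [0c 71 bd]
D3: mem[0x22..0x29] <- [a8 b5 18 fe 1e 17 9a 83]
query mem[0x18]=0x17, mem[0x26]=0x1e, mem[0x29]=0x83, mem[0x27]=0x17

MEM[0x18,0x26,0x29,0x27] = 17 1e 83 17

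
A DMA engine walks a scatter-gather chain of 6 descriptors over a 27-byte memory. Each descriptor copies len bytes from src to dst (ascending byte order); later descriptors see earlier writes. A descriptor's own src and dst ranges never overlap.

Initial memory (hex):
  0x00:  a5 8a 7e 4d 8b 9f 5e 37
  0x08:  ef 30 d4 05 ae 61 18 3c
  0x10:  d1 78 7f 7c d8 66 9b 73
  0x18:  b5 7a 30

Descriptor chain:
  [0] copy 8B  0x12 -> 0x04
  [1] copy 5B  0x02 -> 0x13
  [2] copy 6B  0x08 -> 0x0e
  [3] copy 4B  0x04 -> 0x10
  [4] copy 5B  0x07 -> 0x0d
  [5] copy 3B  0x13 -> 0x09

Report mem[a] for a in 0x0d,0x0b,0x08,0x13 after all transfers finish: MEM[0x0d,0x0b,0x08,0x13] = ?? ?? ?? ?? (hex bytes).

#0 dst[0x04+8] := {0x7f,0x7c,0xd8,0x66,0x9b,0x73,0xb5,0x7a}
#1 dst[0x13+5] := {0x7e,0x4d,0x7f,0x7c,0xd8}
#2 dst[0x0e+6] := {0x9b,0x73,0xb5,0x7a,0xae,0x61}
#3 dst[0x10+4] := {0x7f,0x7c,0xd8,0x66}
#4 dst[0x0d+5] := {0x66,0x9b,0x73,0xb5,0x7a}
#5 dst[0x09+3] := {0x66,0x4d,0x7f}
query mem[0x0d]=0x66, mem[0x0b]=0x7f, mem[0x08]=0x9b, mem[0x13]=0x66

MEM[0x0d,0x0b,0x08,0x13] = 66 7f 9b 66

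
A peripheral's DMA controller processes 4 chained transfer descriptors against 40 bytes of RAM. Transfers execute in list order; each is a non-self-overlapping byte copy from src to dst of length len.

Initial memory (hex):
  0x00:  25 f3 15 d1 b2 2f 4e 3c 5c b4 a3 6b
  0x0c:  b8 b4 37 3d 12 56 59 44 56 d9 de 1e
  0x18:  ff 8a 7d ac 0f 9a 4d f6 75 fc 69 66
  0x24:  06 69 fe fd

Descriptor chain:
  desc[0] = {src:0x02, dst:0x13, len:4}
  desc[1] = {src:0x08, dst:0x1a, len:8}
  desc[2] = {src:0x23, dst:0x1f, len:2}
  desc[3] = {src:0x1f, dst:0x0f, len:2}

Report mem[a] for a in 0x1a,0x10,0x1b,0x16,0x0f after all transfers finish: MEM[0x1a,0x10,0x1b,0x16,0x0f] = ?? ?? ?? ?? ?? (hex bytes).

MEM[0x1a,0x10,0x1b,0x16,0x0f] = 5c 06 b4 2f 66

#0 dst[0x13+4] := {0x15,0xd1,0xb2,0x2f}
#1 dst[0x1a+8] := {0x5c,0xb4,0xa3,0x6b,0xb8,0xb4,0x37,0x3d}
#2 dst[0x1f+2] := {0x66,0x06}
#3 dst[0x0f+2] := {0x66,0x06}
query mem[0x1a]=0x5c, mem[0x10]=0x06, mem[0x1b]=0xb4, mem[0x16]=0x2f, mem[0x0f]=0x66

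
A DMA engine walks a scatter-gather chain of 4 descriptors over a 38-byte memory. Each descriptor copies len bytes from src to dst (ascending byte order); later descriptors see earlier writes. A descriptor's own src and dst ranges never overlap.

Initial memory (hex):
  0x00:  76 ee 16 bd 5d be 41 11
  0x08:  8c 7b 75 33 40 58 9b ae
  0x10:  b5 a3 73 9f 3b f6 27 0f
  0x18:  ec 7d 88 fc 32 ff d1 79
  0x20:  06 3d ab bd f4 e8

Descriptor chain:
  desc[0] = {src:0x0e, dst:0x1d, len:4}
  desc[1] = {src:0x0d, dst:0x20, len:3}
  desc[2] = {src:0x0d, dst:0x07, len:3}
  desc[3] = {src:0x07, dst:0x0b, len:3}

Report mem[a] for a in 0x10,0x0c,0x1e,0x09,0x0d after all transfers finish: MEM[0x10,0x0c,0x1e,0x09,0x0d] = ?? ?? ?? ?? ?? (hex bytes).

[0] 0x0e->0x1d len=4 : 9b ae b5 a3
[1] 0x0d->0x20 len=3 : 58 9b ae
[2] 0x0d->0x07 len=3 : 58 9b ae
[3] 0x07->0x0b len=3 : 58 9b ae
query mem[0x10]=0xb5, mem[0x0c]=0x9b, mem[0x1e]=0xae, mem[0x09]=0xae, mem[0x0d]=0xae

MEM[0x10,0x0c,0x1e,0x09,0x0d] = b5 9b ae ae ae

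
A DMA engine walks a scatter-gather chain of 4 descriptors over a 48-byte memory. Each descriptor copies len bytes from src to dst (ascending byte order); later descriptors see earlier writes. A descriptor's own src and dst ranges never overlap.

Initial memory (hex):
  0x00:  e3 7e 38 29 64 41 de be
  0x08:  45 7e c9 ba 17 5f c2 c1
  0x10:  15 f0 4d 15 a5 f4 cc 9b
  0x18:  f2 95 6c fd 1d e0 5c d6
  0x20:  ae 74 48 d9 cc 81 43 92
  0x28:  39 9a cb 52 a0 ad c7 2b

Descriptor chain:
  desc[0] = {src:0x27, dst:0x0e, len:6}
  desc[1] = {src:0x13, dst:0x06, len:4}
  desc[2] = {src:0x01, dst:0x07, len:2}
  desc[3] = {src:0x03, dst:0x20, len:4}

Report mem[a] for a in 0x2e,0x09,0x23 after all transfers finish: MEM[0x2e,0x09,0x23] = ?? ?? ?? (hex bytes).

MEM[0x2e,0x09,0x23] = c7 cc a0

  after D0: wrote 6B at 0x0e = 92399acb52a0
  after D1: wrote 4B at 0x06 = a0a5f4cc
  after D2: wrote 2B at 0x07 = 7e38
  after D3: wrote 4B at 0x20 = 296441a0
query mem[0x2e]=0xc7, mem[0x09]=0xcc, mem[0x23]=0xa0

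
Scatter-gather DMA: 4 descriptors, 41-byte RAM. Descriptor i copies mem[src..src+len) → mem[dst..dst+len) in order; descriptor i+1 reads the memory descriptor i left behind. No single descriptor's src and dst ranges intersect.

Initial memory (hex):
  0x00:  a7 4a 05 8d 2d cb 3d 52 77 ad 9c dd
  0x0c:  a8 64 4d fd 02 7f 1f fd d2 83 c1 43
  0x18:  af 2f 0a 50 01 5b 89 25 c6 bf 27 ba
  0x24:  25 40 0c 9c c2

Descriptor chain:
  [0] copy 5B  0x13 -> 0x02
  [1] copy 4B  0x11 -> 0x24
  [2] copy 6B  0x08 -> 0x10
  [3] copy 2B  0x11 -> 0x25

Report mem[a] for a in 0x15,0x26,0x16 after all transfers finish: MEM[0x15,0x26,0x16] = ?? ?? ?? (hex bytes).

MEM[0x15,0x26,0x16] = 64 9c c1

D0: mem[0x02..0x06] <- [fd d2 83 c1 43]
D1: mem[0x24..0x27] <- [7f 1f fd d2]
D2: mem[0x10..0x15] <- [77 ad 9c dd a8 64]
D3: mem[0x25..0x26] <- [ad 9c]
query mem[0x15]=0x64, mem[0x26]=0x9c, mem[0x16]=0xc1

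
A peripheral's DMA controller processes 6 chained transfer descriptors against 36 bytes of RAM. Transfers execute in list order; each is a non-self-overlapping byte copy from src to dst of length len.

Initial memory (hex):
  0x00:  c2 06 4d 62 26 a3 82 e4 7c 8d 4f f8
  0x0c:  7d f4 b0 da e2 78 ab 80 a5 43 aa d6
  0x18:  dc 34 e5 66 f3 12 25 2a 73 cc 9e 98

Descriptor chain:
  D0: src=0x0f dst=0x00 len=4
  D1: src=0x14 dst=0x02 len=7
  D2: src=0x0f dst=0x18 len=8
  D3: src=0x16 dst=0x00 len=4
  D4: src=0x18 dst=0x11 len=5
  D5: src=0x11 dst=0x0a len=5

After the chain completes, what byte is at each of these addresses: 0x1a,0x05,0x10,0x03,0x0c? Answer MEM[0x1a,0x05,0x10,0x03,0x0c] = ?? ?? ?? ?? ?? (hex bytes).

D0: mem[0x00..0x03] <- [da e2 78 ab]
D1: mem[0x02..0x08] <- [a5 43 aa d6 dc 34 e5]
D2: mem[0x18..0x1f] <- [da e2 78 ab 80 a5 43 aa]
D3: mem[0x00..0x03] <- [aa d6 da e2]
D4: mem[0x11..0x15] <- [da e2 78 ab 80]
D5: mem[0x0a..0x0e] <- [da e2 78 ab 80]
query mem[0x1a]=0x78, mem[0x05]=0xd6, mem[0x10]=0xe2, mem[0x03]=0xe2, mem[0x0c]=0x78

MEM[0x1a,0x05,0x10,0x03,0x0c] = 78 d6 e2 e2 78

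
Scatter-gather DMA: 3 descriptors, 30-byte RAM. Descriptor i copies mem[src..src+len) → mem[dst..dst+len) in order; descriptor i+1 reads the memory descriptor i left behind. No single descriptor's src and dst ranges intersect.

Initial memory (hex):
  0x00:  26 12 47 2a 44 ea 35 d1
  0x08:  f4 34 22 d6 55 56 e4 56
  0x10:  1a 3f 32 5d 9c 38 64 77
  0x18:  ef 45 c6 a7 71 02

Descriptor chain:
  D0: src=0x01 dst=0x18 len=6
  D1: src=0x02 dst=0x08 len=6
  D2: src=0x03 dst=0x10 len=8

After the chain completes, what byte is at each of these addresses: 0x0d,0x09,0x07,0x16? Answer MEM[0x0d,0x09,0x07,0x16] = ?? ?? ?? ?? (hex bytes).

[0] 0x01->0x18 len=6 : 12 47 2a 44 ea 35
[1] 0x02->0x08 len=6 : 47 2a 44 ea 35 d1
[2] 0x03->0x10 len=8 : 2a 44 ea 35 d1 47 2a 44
query mem[0x0d]=0xd1, mem[0x09]=0x2a, mem[0x07]=0xd1, mem[0x16]=0x2a

MEM[0x0d,0x09,0x07,0x16] = d1 2a d1 2a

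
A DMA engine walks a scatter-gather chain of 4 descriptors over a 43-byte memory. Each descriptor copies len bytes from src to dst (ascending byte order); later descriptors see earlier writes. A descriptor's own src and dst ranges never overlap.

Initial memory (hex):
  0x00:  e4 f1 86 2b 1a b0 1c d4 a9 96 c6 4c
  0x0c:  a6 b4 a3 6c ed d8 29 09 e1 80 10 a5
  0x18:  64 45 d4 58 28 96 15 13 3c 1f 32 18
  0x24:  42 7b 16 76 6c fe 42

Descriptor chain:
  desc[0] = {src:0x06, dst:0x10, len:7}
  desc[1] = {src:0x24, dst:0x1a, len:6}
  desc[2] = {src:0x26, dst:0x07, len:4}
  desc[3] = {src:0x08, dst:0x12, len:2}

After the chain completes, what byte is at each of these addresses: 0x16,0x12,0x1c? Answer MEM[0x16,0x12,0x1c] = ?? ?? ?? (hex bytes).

MEM[0x16,0x12,0x1c] = a6 76 16

  after D0: wrote 7B at 0x10 = 1cd4a996c64ca6
  after D1: wrote 6B at 0x1a = 427b16766cfe
  after D2: wrote 4B at 0x07 = 16766cfe
  after D3: wrote 2B at 0x12 = 766c
query mem[0x16]=0xa6, mem[0x12]=0x76, mem[0x1c]=0x16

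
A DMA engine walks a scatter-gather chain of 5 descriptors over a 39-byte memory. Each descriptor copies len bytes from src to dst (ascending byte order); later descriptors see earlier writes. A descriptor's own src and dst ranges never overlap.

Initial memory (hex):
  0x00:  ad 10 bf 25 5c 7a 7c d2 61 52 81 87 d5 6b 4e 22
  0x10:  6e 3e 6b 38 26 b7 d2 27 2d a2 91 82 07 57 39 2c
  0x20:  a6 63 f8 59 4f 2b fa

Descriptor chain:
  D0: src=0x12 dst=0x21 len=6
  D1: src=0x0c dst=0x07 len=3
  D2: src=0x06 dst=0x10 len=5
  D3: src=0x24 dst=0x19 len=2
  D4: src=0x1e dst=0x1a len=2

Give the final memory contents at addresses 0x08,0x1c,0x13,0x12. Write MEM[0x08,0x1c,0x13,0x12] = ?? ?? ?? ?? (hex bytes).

MEM[0x08,0x1c,0x13,0x12] = 6b 07 4e 6b

D0: mem[0x21..0x26] <- [6b 38 26 b7 d2 27]
D1: mem[0x07..0x09] <- [d5 6b 4e]
D2: mem[0x10..0x14] <- [7c d5 6b 4e 81]
D3: mem[0x19..0x1a] <- [b7 d2]
D4: mem[0x1a..0x1b] <- [39 2c]
query mem[0x08]=0x6b, mem[0x1c]=0x07, mem[0x13]=0x4e, mem[0x12]=0x6b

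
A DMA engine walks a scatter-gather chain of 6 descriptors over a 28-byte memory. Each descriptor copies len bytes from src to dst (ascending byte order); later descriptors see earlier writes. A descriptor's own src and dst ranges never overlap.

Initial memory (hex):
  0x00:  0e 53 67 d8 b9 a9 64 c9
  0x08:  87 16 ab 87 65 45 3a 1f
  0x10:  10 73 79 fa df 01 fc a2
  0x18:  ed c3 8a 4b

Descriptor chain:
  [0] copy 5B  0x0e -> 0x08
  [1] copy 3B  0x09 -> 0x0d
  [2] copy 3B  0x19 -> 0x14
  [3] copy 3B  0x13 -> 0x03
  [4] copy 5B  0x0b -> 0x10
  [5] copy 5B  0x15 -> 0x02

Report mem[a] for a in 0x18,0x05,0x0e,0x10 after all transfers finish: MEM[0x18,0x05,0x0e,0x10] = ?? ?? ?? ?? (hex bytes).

  after D0: wrote 5B at 0x08 = 3a1f107379
  after D1: wrote 3B at 0x0d = 1f1073
  after D2: wrote 3B at 0x14 = c38a4b
  after D3: wrote 3B at 0x03 = fac38a
  after D4: wrote 5B at 0x10 = 73791f1073
  after D5: wrote 5B at 0x02 = 8a4ba2edc3
query mem[0x18]=0xed, mem[0x05]=0xed, mem[0x0e]=0x10, mem[0x10]=0x73

MEM[0x18,0x05,0x0e,0x10] = ed ed 10 73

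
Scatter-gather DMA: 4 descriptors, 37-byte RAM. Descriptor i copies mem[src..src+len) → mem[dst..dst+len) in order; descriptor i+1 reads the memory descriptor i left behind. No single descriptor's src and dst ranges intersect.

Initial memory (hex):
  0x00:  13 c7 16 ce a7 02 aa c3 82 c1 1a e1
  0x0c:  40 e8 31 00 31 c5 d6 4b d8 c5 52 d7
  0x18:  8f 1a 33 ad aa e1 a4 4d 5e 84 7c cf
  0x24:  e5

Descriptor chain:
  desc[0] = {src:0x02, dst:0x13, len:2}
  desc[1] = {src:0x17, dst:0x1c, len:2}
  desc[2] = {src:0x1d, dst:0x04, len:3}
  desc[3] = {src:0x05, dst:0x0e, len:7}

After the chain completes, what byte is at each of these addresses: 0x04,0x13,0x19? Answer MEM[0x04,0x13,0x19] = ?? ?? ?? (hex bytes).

MEM[0x04,0x13,0x19] = 8f 1a 1a

[0] 0x02->0x13 len=2 : 16 ce
[1] 0x17->0x1c len=2 : d7 8f
[2] 0x1d->0x04 len=3 : 8f a4 4d
[3] 0x05->0x0e len=7 : a4 4d c3 82 c1 1a e1
query mem[0x04]=0x8f, mem[0x13]=0x1a, mem[0x19]=0x1a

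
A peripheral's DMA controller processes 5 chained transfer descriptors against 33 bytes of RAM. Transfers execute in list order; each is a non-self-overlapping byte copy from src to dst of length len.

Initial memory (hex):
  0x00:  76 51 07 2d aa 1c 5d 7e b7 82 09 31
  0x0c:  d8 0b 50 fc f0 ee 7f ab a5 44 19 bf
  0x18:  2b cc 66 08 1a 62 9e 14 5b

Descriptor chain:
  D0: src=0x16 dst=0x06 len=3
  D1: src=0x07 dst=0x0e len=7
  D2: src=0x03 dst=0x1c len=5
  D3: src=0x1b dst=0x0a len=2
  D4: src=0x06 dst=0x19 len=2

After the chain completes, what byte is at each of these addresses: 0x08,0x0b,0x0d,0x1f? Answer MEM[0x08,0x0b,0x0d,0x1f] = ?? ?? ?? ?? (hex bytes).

D0: mem[0x06..0x08] <- [19 bf 2b]
D1: mem[0x0e..0x14] <- [bf 2b 82 09 31 d8 0b]
D2: mem[0x1c..0x20] <- [2d aa 1c 19 bf]
D3: mem[0x0a..0x0b] <- [08 2d]
D4: mem[0x19..0x1a] <- [19 bf]
query mem[0x08]=0x2b, mem[0x0b]=0x2d, mem[0x0d]=0x0b, mem[0x1f]=0x19

MEM[0x08,0x0b,0x0d,0x1f] = 2b 2d 0b 19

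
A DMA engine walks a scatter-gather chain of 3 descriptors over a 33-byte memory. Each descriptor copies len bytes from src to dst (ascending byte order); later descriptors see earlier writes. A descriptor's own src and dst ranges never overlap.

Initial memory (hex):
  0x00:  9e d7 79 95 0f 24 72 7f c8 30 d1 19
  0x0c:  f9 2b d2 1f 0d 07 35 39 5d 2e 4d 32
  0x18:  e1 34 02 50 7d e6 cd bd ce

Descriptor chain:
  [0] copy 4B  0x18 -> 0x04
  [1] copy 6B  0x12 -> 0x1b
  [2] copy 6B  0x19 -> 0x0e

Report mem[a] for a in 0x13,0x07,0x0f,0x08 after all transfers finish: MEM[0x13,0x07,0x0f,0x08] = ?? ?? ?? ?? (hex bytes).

[0] 0x18->0x04 len=4 : e1 34 02 50
[1] 0x12->0x1b len=6 : 35 39 5d 2e 4d 32
[2] 0x19->0x0e len=6 : 34 02 35 39 5d 2e
query mem[0x13]=0x2e, mem[0x07]=0x50, mem[0x0f]=0x02, mem[0x08]=0xc8

MEM[0x13,0x07,0x0f,0x08] = 2e 50 02 c8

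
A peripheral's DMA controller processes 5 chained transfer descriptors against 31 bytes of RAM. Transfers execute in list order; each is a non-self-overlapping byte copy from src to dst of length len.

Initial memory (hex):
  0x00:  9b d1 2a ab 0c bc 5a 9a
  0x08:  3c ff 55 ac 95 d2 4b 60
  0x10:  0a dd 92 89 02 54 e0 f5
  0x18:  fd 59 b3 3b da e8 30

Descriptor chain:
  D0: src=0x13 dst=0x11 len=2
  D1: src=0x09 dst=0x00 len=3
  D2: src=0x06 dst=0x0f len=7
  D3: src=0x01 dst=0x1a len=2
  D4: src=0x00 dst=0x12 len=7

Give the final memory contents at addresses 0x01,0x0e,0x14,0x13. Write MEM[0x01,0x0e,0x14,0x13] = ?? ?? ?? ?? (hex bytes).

  after D0: wrote 2B at 0x11 = 8902
  after D1: wrote 3B at 0x00 = ff55ac
  after D2: wrote 7B at 0x0f = 5a9a3cff55ac95
  after D3: wrote 2B at 0x1a = 55ac
  after D4: wrote 7B at 0x12 = ff55acab0cbc5a
query mem[0x01]=0x55, mem[0x0e]=0x4b, mem[0x14]=0xac, mem[0x13]=0x55

MEM[0x01,0x0e,0x14,0x13] = 55 4b ac 55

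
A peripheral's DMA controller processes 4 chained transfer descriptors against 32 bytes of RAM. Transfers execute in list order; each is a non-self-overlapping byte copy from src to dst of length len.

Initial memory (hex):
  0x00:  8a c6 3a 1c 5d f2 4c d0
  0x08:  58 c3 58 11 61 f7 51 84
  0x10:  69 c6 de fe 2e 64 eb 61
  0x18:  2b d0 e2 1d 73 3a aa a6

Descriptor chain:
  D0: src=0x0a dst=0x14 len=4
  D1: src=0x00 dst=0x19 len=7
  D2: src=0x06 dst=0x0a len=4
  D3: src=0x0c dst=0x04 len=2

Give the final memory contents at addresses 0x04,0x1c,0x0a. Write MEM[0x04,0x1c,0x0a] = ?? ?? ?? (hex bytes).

MEM[0x04,0x1c,0x0a] = 58 1c 4c

#0 dst[0x14+4] := {0x58,0x11,0x61,0xf7}
#1 dst[0x19+7] := {0x8a,0xc6,0x3a,0x1c,0x5d,0xf2,0x4c}
#2 dst[0x0a+4] := {0x4c,0xd0,0x58,0xc3}
#3 dst[0x04+2] := {0x58,0xc3}
query mem[0x04]=0x58, mem[0x1c]=0x1c, mem[0x0a]=0x4c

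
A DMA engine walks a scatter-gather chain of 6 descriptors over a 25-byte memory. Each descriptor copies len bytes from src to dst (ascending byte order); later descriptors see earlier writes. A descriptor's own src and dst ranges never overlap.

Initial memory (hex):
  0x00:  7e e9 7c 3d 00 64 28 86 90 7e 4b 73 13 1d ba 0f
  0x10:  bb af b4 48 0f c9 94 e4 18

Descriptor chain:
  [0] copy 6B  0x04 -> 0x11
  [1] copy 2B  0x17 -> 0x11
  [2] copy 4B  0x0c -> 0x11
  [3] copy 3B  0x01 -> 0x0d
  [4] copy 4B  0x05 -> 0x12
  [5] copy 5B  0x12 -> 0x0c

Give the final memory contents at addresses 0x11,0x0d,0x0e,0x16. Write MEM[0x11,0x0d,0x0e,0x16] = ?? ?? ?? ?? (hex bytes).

MEM[0x11,0x0d,0x0e,0x16] = 13 28 86 7e

  after D0: wrote 6B at 0x11 = 00642886907e
  after D1: wrote 2B at 0x11 = e418
  after D2: wrote 4B at 0x11 = 131dba0f
  after D3: wrote 3B at 0x0d = e97c3d
  after D4: wrote 4B at 0x12 = 64288690
  after D5: wrote 5B at 0x0c = 642886907e
query mem[0x11]=0x13, mem[0x0d]=0x28, mem[0x0e]=0x86, mem[0x16]=0x7e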